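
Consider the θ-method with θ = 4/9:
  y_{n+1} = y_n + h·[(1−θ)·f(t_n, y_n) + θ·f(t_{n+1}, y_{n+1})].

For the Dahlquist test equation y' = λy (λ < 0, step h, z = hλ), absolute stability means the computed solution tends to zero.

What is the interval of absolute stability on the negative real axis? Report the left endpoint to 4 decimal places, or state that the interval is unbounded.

(-18.0000, 0).

Set f=λy, z=hλ:
  y_{n+1} = y_n + z·[5/9·y_n + 4/9·y_{n+1}] ⇒ (1 − 4/9z)y_{n+1} = (1 + 5/9z)y_n
  R(z) = (1 + 5/9z)/(1 − 4/9z).

Boundary: |R(x)|=1, x<0.
x=-1.15: |R|=0.2390
R=−1: 1+5/9x = −1+4/9x ⇒ -1/9x=2 ⇒ x=2/(-1/9)=-18.0000
Confirm numerically:
  x=-17.616: |R|=0.99517 <1
  x=-15.163: |R|=0.95927 <1
  x=-14.431: |R|=0.94651 <1
  x=-10.986: |R|=0.86752 <1
  x=-18.218: |R|=1.00266 >1
  x=-18.211: |R|=1.00258 >1
Stable set (-18.0000, 0).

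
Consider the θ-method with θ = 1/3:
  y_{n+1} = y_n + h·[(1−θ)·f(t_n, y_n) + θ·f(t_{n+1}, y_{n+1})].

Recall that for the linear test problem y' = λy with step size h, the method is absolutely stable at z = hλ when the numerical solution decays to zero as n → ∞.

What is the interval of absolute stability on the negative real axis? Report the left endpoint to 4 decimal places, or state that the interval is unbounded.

z∈(-6.0000,0).

On y'=λy, z=hλ:
  y_{n+1} = y_n + z·[2/3·y_n + 1/3·y_{n+1}] ⇒ (1 − 1/3z)y_{n+1} = (1 + 2/3z)y_n
  R(z) = (1 + 2/3z)/(1 − 1/3z).

Find x<0 with |R(x)|<1.
x=-0.82: |R|=0.3560
R=−1: 1+2/3x = −1+1/3x ⇒ -1/3x=2 ⇒ x=2/(-1/3)=-6.0000
Confirm numerically:
  x=-5.970: |R|=0.99666 <1
  x=-4.507: |R|=0.80112 <1
  x=-4.087: |R|=0.73007 <1
  x=-6.233: |R|=1.02524 >1
  x=-6.081: |R|=1.00892 >1
Interval (-6.0000, 0).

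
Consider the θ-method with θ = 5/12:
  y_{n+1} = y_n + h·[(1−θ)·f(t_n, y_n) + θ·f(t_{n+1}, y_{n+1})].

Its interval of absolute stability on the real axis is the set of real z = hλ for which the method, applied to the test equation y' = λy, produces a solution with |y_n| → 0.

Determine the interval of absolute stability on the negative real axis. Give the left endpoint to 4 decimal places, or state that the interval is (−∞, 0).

z∈(-12.0000,0).

On y'=λy, z=hλ:
  y_{n+1} = y_n + z·[7/12·y_n + 5/12·y_{n+1}] ⇒ (1 − 5/12z)y_{n+1} = (1 + 7/12z)y_n
  so R(z) = (1 + 7/12z)/(1 − 5/12z).

Find x<0 with |R(x)|<1.
x=-0.58: |R|=0.5329
R=−1: 1+7/12x = −1+5/12x ⇒ -1/6x=2 ⇒ x=2/(-1/6)=-12.0000
Confirm numerically:
  x=-11.763: |R|=0.99331 <1
  x=-11.043: |R|=0.97152 <1
  x=-9.139: |R|=0.90082 <1
  x=-7.451: |R|=0.81529 <1
  x=-12.448: |R|=1.01207 >1
  x=-12.436: |R|=1.01176 >1
So |R|<1 on (-12.0000, 0).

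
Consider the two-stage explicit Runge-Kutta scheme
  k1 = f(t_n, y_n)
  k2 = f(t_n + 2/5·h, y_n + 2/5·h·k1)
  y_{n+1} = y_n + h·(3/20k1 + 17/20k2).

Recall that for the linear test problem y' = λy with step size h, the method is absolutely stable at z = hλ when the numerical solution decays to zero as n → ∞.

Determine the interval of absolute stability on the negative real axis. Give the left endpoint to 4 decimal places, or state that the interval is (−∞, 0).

(-2.9412, 0).

On y'=λy, z=hλ:
  k1=λy_n ⇒ h·k1=z·y_n;  k2=λ(1+2/5z)y_n ⇒ h·k2=z(1+2/5z)y_n
  y_{n+1}/y_n = 1 + 3/20z + 17/20z(1+2/5z) = 1 + z + 17/50z²
  Hence R(z) = 1 + z + 17/50z².

Boundary: |R(x)|=1, x<0.
x=-1.55: |R|=0.2669
R=1: x+17/50x²=0 ⇒ x=−50/17=-2.9412; min R=1−1/(4·17/50)=0.2647>−1
Confirm numerically:
  x=-2.439: |R|=0.58357 <1
  x=-2.064: |R|=0.38443 <1
  x=-1.214: |R|=0.28709 <1
  x=-3.413: |R|=1.54751 >1
  x=-3.373: |R|=1.49522 >1
  x=-3.198: |R|=1.27925 >1
Interval (-2.9412, 0).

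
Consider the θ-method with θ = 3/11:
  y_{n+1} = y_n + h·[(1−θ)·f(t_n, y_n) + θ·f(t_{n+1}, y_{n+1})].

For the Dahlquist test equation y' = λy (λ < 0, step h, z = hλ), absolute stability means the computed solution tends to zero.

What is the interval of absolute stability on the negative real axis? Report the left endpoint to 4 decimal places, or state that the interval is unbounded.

(-4.4000, 0).

On y'=λy, z=hλ:
  y_{n+1} = y_n + z·[8/11·y_n + 3/11·y_{n+1}] ⇒ (1 − 3/11z)y_{n+1} = (1 + 8/11z)y_n
  ⇒ R(z) = (1 + 8/11z)/(1 − 3/11z).

Find x<0 with |R(x)|<1.
x=-1.22: |R|=0.0846
R=−1: 1+8/11x = −1+3/11x ⇒ -5/11x=2 ⇒ x=2/(-5/11)=-4.4000
Confirm numerically:
  x=-3.663: |R|=0.83242 <1
  x=-3.214: |R|=0.71272 <1
  x=-2.845: |R|=0.60200 <1
  x=-4.905: |R|=1.09819 >1
  x=-4.492: |R|=1.01879 >1
Stable set (-4.4000, 0).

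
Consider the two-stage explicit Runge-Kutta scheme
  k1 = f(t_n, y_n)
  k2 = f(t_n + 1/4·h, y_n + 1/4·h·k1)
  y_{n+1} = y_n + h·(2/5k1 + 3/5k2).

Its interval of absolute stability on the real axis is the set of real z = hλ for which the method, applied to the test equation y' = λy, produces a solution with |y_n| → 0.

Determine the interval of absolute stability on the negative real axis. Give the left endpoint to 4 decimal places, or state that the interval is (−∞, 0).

(-6.6667, 0).

Test eqn y'=λy, z=hλ:
  k1=λy_n ⇒ h·k1=z·y_n;  k2=λ(1+1/4z)y_n ⇒ h·k2=z(1+1/4z)y_n
  y_{n+1}/y_n = 1 + 2/5z + 3/5z(1+1/4z) = 1 + z + 3/20z²
  Hence R(z) = 1 + z + 3/20z².

Solve |R(x)|<1 on ℝ⁻.
x=-0.87: |R|=0.2435
R=1: x+3/20x²=0 ⇒ x=−20/3=-6.6667; min R=1−1/(4·3/20)=-0.6667>−1
Confirm numerically:
  x=-5.853: |R|=0.28564 <1
  x=-5.706: |R|=0.17777 <1
  x=-4.625: |R|=0.41641 <1
  x=-4.038: |R|=0.59218 <1
  x=-7.192: |R|=1.56673 >1
  x=-6.944: |R|=1.28887 >1
  x=-6.941: |R|=1.28562 >1
Interval (-6.6667, 0).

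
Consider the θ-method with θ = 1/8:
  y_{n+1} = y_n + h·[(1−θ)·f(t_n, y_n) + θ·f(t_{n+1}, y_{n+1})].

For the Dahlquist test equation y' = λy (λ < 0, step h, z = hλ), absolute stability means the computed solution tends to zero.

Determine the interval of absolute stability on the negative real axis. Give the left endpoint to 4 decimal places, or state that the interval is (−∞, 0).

z∈(-2.6667,0).

Test eqn y'=λy, z=hλ:
  y_{n+1} = y_n + z·[7/8·y_n + 1/8·y_{n+1}] ⇒ (1 − 1/8z)y_{n+1} = (1 + 7/8z)y_n
  ⇒ R(z) = (1 + 7/8z)/(1 − 1/8z).

Boundary: |R(x)|=1, x<0.
x=-1.49: |R|=0.2561
R=−1: 1+7/8x = −1+1/8x ⇒ -3/4x=2 ⇒ x=2/(-3/4)=-2.6667
Confirm numerically:
  x=-2.577: |R|=0.94913 <1
  x=-1.231: |R|=0.06684 <1
  x=-1.148: |R|=0.00394 <1
  x=-1.102: |R|=0.03142 <1
  x=-2.947: |R|=1.15365 >1
  x=-2.909: |R|=1.13328 >1
  x=-2.803: |R|=1.07572 >1
So |R|<1 on (-2.6667, 0).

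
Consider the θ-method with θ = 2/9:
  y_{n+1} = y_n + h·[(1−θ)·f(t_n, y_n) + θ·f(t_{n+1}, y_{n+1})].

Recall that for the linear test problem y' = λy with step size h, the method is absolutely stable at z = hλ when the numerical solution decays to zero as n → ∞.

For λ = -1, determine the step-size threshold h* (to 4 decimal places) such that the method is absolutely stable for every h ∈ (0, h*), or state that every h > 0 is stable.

(-3.6000,0); λ=-1 ⇒ h* = (18/5)/1 = 3.6000.

Set f=λy, z=hλ:
  y_{n+1} = y_n + z·[7/9·y_n + 2/9·y_{n+1}] ⇒ (1 − 2/9z)y_{n+1} = (1 + 7/9z)y_n
  ⇒ R(z) = (1 + 7/9z)/(1 − 2/9z).

Solve |R(x)|<1 on ℝ⁻.
x=-0.58: |R|=0.4862
R=−1: 1+7/9x = −1+2/9x ⇒ -5/9x=2 ⇒ x=2/(-5/9)=-3.6000
Confirm numerically:
  x=-3.348: |R|=0.91972 <1
  x=-2.077: |R|=0.42109 <1
  x=-1.708: |R|=0.23808 <1
  x=-1.651: |R|=0.20785 <1
  x=-4.193: |R|=1.17054 >1
  x=-4.085: |R|=1.14123 >1
  x=-3.800: |R|=1.06024 >1
Interval (-3.6000, 0).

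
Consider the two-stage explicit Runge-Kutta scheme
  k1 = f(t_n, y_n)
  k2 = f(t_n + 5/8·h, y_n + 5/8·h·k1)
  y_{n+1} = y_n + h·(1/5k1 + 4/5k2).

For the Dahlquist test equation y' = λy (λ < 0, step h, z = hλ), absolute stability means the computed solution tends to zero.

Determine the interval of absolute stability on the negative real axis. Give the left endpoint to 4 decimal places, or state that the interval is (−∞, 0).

(-2.0000, 0).

Test eqn y'=λy, z=hλ:
  k1=λy_n ⇒ h·k1=z·y_n;  k2=λ(1+5/8z)y_n ⇒ h·k2=z(1+5/8z)y_n
  y_{n+1}/y_n = 1 + 1/5z + 4/5z(1+5/8z) = 1 + z + 1/2z²
  Hence R(z) = 1 + z + 1/2z².

Boundary: |R(x)|=1, x<0.
x=-1.34: |R|=0.5578
R=1: x+1/2x²=0 ⇒ x=−2=-2.0000; min R=1−1/(4·1/2)=0.5000>−1
Confirm numerically:
  x=-1.880: |R|=0.88720 <1
  x=-1.787: |R|=0.80968 <1
  x=-1.316: |R|=0.54993 <1
  x=-0.867: |R|=0.50884 <1
  x=-2.486: |R|=1.60410 >1
  x=-2.394: |R|=1.47162 >1
Interval (-2.0000, 0).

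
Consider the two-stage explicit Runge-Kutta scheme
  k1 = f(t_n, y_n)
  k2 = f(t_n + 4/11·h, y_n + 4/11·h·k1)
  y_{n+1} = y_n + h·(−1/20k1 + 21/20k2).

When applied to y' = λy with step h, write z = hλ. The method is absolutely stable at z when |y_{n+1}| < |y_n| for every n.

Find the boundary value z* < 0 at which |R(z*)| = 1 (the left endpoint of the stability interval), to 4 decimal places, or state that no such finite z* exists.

With y'=λy (z=hλ):
  k1=λy_n ⇒ h·k1=z·y_n;  k2=λ(1+4/11z)y_n ⇒ h·k2=z(1+4/11z)y_n
  y_{n+1}/y_n = 1 − 1/20z + 21/20z(1+4/11z) = 1 + z + 21/55z²
  so R(z) = 1 + z + 21/55z².

Need |R(x)|<1, x<0.
x=-0.77: |R|=0.4564
R=1: x+21/55x²=0 ⇒ x=−55/21=-2.6190; min R=1−1/(4·21/55)=0.3452>−1
Confirm numerically:
  x=-2.582: |R|=0.96348 <1
  x=-1.887: |R|=0.47257 <1
  x=-1.732: |R|=0.41339 <1
  x=-1.687: |R|=0.39964 <1
  x=-2.922: |R|=1.33800 >1
  x=-2.915: |R|=1.32939 >1
  x=-2.732: |R|=1.11782 >1
Interval (-2.6190, 0).

z* = -2.6190.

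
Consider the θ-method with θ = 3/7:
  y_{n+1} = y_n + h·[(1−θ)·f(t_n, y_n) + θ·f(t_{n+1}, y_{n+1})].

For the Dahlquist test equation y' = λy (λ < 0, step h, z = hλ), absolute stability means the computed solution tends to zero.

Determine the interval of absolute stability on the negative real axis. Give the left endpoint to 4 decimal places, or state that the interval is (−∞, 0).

With y'=λy (z=hλ):
  y_{n+1} = y_n + z·[4/7·y_n + 3/7·y_{n+1}] ⇒ (1 − 3/7z)y_{n+1} = (1 + 4/7z)y_n
  ⇒ R(z) = (1 + 4/7z)/(1 − 3/7z).

Boundary: |R(x)|=1, x<0.
x=-1.26: |R|=0.1818
R=−1: 1+4/7x = −1+3/7x ⇒ -1/7x=2 ⇒ x=2/(-1/7)=-14.0000
Confirm numerically:
  x=-13.061: |R|=0.97967 <1
  x=-11.802: |R|=0.94817 <1
  x=-10.557: |R|=0.91097 <1
  x=-14.600: |R|=1.01181 >1
  x=-14.474: |R|=1.00940 >1
  x=-14.047: |R|=1.00096 >1
Interval (-14.0000, 0).

z∈(-14.0000,0).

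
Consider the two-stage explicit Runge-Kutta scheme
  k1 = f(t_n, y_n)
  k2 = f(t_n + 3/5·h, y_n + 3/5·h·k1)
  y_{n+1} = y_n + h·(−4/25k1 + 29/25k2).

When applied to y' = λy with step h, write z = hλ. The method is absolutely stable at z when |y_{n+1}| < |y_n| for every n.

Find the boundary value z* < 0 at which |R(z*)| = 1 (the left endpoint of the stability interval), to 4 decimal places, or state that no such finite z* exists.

z* = -1.4368.

With y'=λy (z=hλ):
  k1=λy_n ⇒ h·k1=z·y_n;  k2=λ(1+3/5z)y_n ⇒ h·k2=z(1+3/5z)y_n
  y_{n+1}/y_n = 1 − 4/25z + 29/25z(1+3/5z) = 1 + z + 87/125z²
  Hence R(z) = 1 + z + 87/125z².

Boundary: |R(x)|=1, x<0.
x=-1.2: |R|=0.8022
R=1: x+87/125x²=0 ⇒ x=−125/87=-1.4368; min R=1−1/(4·87/125)=0.6408>−1
Confirm numerically:
  x=-1.314: |R|=0.88771 <1
  x=-1.285: |R|=0.86425 <1
  x=-0.926: |R|=0.67080 <1
  x=-0.855: |R|=0.65379 <1
  x=-2.033: |R|=1.84363 >1
  x=-2.009: |R|=1.80011 >1
  x=-1.976: |R|=1.74158 >1
Interval (-1.4368, 0).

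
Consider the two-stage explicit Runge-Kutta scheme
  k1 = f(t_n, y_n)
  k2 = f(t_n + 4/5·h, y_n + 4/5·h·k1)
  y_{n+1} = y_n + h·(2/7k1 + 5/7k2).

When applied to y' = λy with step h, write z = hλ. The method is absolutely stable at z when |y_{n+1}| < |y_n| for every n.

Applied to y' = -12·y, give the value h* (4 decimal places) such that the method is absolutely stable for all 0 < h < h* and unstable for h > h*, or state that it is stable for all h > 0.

Set f=λy, z=hλ:
  k1=λy_n ⇒ h·k1=z·y_n;  k2=λ(1+4/5z)y_n ⇒ h·k2=z(1+4/5z)y_n
  y_{n+1}/y_n = 1 + 2/7z + 5/7z(1+4/5z) = 1 + z + 4/7z²
  Hence R(z) = 1 + z + 4/7z².

Boundary: |R(x)|=1, x<0.
x=-0.61: |R|=0.6026
R=1: x+4/7x²=0 ⇒ x=−7/4=-1.7500; min R=1−1/(4·4/7)=0.5625>−1
Confirm numerically:
  x=-1.278: |R|=0.65531 <1
  x=-1.261: |R|=0.64764 <1
  x=-0.733: |R|=0.57402 <1
  x=-2.349: |R|=1.80403 >1
  x=-1.883: |R|=1.14311 >1
So |R|<1 on (-1.7500, 0).

(-1.7500,0); λ=-12 ⇒ h* = (7/4)/12 = 0.1458.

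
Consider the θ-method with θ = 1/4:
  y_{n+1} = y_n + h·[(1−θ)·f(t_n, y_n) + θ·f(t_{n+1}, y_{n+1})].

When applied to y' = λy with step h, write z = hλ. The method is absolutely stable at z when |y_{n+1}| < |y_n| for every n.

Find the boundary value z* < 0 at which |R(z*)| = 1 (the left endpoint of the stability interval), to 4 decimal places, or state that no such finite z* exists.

left endpoint -4.0000.

Test eqn y'=λy, z=hλ:
  y_{n+1} = y_n + z·[3/4·y_n + 1/4·y_{n+1}] ⇒ (1 − 1/4z)y_{n+1} = (1 + 3/4z)y_n
  R(z) = (1 + 3/4z)/(1 − 1/4z).

Boundary: |R(x)|=1, x<0.
x=-1.56: |R|=0.1223
R=−1: 1+3/4x = −1+1/4x ⇒ -1/2x=2 ⇒ x=2/(-1/2)=-4.0000
Confirm numerically:
  x=-3.318: |R|=0.81361 <1
  x=-2.229: |R|=0.43137 <1
  x=-1.991: |R|=0.32933 <1
  x=-1.910: |R|=0.29272 <1
  x=-4.502: |R|=1.11809 >1
  x=-4.455: |R|=1.10763 >1
Stable set (-4.0000, 0).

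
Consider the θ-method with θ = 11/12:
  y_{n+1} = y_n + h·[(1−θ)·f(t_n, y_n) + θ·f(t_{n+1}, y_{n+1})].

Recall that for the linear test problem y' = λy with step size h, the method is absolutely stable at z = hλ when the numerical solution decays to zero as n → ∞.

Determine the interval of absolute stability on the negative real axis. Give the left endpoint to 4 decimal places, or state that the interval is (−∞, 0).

Test eqn y'=λy, z=hλ:
  y_{n+1} = y_n + z·[1/12·y_n + 11/12·y_{n+1}] ⇒ (1 − 11/12z)y_{n+1} = (1 + 1/12z)y_n
  so R(z) = (1 + 1/12z)/(1 − 11/12z).

Solve |R(x)|<1 on ℝ⁻.
x=-1.39: |R|=0.3888
x=-2: |R|=0.2941
x=-10: |R|=0.0164
x=-100: |R|=0.0791
θ=11/12≥1/2 ⇒ |1+1/12x|<|1−11/12x| ∀x<0 ⇒ interval (−∞,0).

interval (−∞, 0).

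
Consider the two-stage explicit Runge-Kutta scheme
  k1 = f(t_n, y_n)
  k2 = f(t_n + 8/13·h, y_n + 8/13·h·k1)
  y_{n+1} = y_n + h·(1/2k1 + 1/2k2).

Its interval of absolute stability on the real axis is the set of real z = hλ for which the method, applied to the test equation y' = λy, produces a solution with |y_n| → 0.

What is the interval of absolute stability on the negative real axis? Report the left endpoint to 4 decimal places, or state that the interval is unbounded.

On y'=λy, z=hλ:
  k1=λy_n ⇒ h·k1=z·y_n;  k2=λ(1+8/13z)y_n ⇒ h·k2=z(1+8/13z)y_n
  y_{n+1}/y_n = 1 + 1/2z + 1/2z(1+8/13z) = 1 + z + 4/13z²
  ⇒ R(z) = 1 + z + 4/13z².

Solve |R(x)|<1 on ℝ⁻.
x=-0.85: |R|=0.3723
R=1: x+4/13x²=0 ⇒ x=−13/4=-3.2500; min R=1−1/(4·4/13)=0.1875>−1
Confirm numerically:
  x=-2.075: |R|=0.24981 <1
  x=-1.970: |R|=0.22412 <1
  x=-1.600: |R|=0.18769 <1
  x=-3.837: |R|=1.69302 >1
  x=-3.335: |R|=1.08722 >1
Interval (-3.2500, 0).

(-3.2500, 0).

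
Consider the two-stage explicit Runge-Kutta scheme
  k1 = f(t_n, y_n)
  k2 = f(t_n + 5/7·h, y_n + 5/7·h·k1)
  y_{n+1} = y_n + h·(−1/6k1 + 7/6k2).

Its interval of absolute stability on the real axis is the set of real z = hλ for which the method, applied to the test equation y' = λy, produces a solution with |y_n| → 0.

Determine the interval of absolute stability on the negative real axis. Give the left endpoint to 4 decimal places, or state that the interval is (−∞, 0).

On y'=λy, z=hλ:
  k1=λy_n ⇒ h·k1=z·y_n;  k2=λ(1+5/7z)y_n ⇒ h·k2=z(1+5/7z)y_n
  y_{n+1}/y_n = 1 − 1/6z + 7/6z(1+5/7z) = 1 + z + 5/6z²
  ⇒ R(z) = 1 + z + 5/6z².

Find x<0 with |R(x)|<1.
x=-0.52: |R|=0.7053
R=1: x+5/6x²=0 ⇒ x=−6/5=-1.2000; min R=1−1/(4·5/6)=0.7000>−1
Confirm numerically:
  x=-1.106: |R|=0.91336 <1
  x=-0.665: |R|=0.70352 <1
  x=-0.616: |R|=0.70021 <1
  x=-0.524: |R|=0.70481 <1
  x=-1.436: |R|=1.28241 >1
  x=-1.360: |R|=1.18133 >1
Stable set (-1.2000, 0).

z∈(-1.2000,0).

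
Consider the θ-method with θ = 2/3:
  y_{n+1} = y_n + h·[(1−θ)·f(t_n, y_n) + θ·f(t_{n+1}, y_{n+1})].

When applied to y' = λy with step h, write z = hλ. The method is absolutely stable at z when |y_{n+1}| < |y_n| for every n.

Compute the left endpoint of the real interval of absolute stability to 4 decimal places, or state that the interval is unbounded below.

With y'=λy (z=hλ):
  y_{n+1} = y_n + z·[1/3·y_n + 2/3·y_{n+1}] ⇒ (1 − 2/3z)y_{n+1} = (1 + 1/3z)y_n
  ⇒ R(z) = (1 + 1/3z)/(1 − 2/3z).

Find x<0 with |R(x)|<1.
x=-0.89: |R|=0.4414
x=-2: |R|=0.1429
x=-10: |R|=0.3043
x=-100: |R|=0.4778
θ=2/3≥1/2 ⇒ |1+1/3x|<|1−2/3x| ∀x<0 ⇒ stable on all of ℝ⁻.

unbounded; (−∞, 0).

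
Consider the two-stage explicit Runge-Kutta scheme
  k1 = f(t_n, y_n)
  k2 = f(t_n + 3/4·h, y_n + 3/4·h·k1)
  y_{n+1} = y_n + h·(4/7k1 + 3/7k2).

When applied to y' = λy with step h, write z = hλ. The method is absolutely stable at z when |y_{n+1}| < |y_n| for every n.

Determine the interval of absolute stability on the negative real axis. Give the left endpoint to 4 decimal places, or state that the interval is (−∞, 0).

(-3.1111, 0).

Test eqn y'=λy, z=hλ:
  k1=λy_n ⇒ h·k1=z·y_n;  k2=λ(1+3/4z)y_n ⇒ h·k2=z(1+3/4z)y_n
  y_{n+1}/y_n = 1 + 4/7z + 3/7z(1+3/4z) = 1 + z + 9/28z²
  R(z) = 1 + z + 9/28z².

Boundary: |R(x)|=1, x<0.
x=-1.76: |R|=0.2357
R=1: x+9/28x²=0 ⇒ x=−28/9=-3.1111; min R=1−1/(4·9/28)=0.2222>−1
Confirm numerically:
  x=-2.481: |R|=0.49751 <1
  x=-2.379: |R|=0.44017 <1
  x=-2.068: |R|=0.30663 <1
  x=-1.803: |R|=0.24190 <1
  x=-3.490: |R|=1.42503 >1
  x=-3.322: |R|=1.22518 >1
  x=-3.228: |R|=1.12128 >1
So |R|<1 on (-3.1111, 0).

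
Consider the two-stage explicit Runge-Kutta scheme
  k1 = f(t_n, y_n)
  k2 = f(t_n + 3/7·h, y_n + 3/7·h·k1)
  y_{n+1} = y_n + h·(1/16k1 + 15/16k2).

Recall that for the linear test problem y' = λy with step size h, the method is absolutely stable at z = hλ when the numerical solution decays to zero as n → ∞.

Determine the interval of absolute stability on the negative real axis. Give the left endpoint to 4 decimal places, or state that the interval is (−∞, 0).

Set f=λy, z=hλ:
  k1=λy_n ⇒ h·k1=z·y_n;  k2=λ(1+3/7z)y_n ⇒ h·k2=z(1+3/7z)y_n
  y_{n+1}/y_n = 1 + 1/16z + 15/16z(1+3/7z) = 1 + z + 45/112z²
  ⇒ R(z) = 1 + z + 45/112z².

Boundary: |R(x)|=1, x<0.
x=-1.32: |R|=0.3801
R=1: x+45/112x²=0 ⇒ x=−112/45=-2.4889; min R=1−1/(4·45/112)=0.3778>−1
Confirm numerically:
  x=-2.241: |R|=0.77680 <1
  x=-2.019: |R|=0.61882 <1
  x=-1.596: |R|=0.42744 <1
  x=-3.081: |R|=1.73298 >1
  x=-2.795: |R|=1.34376 >1
Interval (-2.4889, 0).

z∈(-2.4889,0).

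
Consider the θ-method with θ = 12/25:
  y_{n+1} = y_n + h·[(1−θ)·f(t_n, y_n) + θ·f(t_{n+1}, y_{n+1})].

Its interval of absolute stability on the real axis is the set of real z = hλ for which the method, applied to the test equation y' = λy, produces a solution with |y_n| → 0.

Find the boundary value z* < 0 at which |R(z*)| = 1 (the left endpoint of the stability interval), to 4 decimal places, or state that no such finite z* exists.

left endpoint -50.0000.

Test eqn y'=λy, z=hλ:
  y_{n+1} = y_n + z·[13/25·y_n + 12/25·y_{n+1}] ⇒ (1 − 12/25z)y_{n+1} = (1 + 13/25z)y_n
  R(z) = (1 + 13/25z)/(1 − 12/25z).

Find x<0 with |R(x)|<1.
x=-1.72: |R|=0.0578
R=−1: 1+13/25x = −1+12/25x ⇒ -1/25x=2 ⇒ x=2/(-1/25)=-50.0000
Confirm numerically:
  x=-48.196: |R|=0.99701 <1
  x=-47.252: |R|=0.99536 <1
  x=-44.651: |R|=0.99046 <1
  x=-23.458: |R|=0.91340 <1
  x=-50.522: |R|=1.00083 >1
  x=-50.359: |R|=1.00057 >1
  x=-50.084: |R|=1.00013 >1
Interval (-50.0000, 0).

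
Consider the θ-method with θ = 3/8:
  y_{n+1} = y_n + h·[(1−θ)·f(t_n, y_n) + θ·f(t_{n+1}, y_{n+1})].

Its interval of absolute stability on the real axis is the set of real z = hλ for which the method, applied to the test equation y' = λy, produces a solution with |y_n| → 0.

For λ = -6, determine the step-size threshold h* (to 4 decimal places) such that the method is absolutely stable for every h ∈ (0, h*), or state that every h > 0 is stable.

Set f=λy, z=hλ:
  y_{n+1} = y_n + z·[5/8·y_n + 3/8·y_{n+1}] ⇒ (1 − 3/8z)y_{n+1} = (1 + 5/8z)y_n
  ⇒ R(z) = (1 + 5/8z)/(1 − 3/8z).

Need |R(x)|<1, x<0.
x=-1.18: |R|=0.1820
R=−1: 1+5/8x = −1+3/8x ⇒ -1/4x=2 ⇒ x=2/(-1/4)=-8.0000
Confirm numerically:
  x=-7.813: |R|=0.98810 <1
  x=-7.135: |R|=0.94117 <1
  x=-6.680: |R|=0.90585 <1
  x=-8.032: |R|=1.00199 >1
  x=-8.026: |R|=1.00162 >1
Stable set (-8.0000, 0).

(-8.0000,0); λ=-6 ⇒ h* = (8)/6 = 1.3333.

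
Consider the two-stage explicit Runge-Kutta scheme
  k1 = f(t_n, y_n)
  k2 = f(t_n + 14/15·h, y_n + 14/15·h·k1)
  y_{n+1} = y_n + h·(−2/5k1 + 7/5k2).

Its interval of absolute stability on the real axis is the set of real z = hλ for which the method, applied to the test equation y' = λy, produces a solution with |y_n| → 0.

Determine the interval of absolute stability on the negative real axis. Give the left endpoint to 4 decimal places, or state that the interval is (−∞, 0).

z∈(-0.7653,0).

Test eqn y'=λy, z=hλ:
  k1=λy_n ⇒ h·k1=z·y_n;  k2=λ(1+14/15z)y_n ⇒ h·k2=z(1+14/15z)y_n
  y_{n+1}/y_n = 1 − 2/5z + 7/5z(1+14/15z) = 1 + z + 98/75z²
  ⇒ R(z) = 1 + z + 98/75z².

Find x<0 with |R(x)|<1.
x=-0.51: |R|=0.8299
R=1: x+98/75x²=0 ⇒ x=−75/98=-0.7653; min R=1−1/(4·98/75)=0.8087>−1
Confirm numerically:
  x=-0.371: |R|=0.80885 <1
  x=-0.349: |R|=0.81015 <1
  x=-0.314: |R|=0.81483 <1
  x=-1.176: |R|=1.63109 >1
  x=-0.984: |R|=1.28119 >1
  x=-0.786: |R|=1.02125 >1
Interval (-0.7653, 0).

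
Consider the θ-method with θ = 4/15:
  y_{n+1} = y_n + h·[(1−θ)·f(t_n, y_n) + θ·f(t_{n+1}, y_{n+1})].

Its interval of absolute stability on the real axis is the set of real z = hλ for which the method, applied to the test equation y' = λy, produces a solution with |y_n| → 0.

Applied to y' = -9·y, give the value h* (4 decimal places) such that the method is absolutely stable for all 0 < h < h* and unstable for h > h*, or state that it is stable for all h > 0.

(-4.2857,0); λ=-9 ⇒ h* = (30/7)/9 = 0.4762.

On y'=λy, z=hλ:
  y_{n+1} = y_n + z·[11/15·y_n + 4/15·y_{n+1}] ⇒ (1 − 4/15z)y_{n+1} = (1 + 11/15z)y_n
  so R(z) = (1 + 11/15z)/(1 − 4/15z).

Find x<0 with |R(x)|<1.
x=-1.78: |R|=0.2071
R=−1: 1+11/15x = −1+4/15x ⇒ -7/15x=2 ⇒ x=2/(-7/15)=-4.2857
Confirm numerically:
  x=-3.885: |R|=0.90815 <1
  x=-2.783: |R|=0.59747 <1
  x=-2.561: |R|=0.52175 <1
  x=-4.460: |R|=1.03715 >1
  x=-4.427: |R|=1.03024 >1
So |R|<1 on (-4.2857, 0).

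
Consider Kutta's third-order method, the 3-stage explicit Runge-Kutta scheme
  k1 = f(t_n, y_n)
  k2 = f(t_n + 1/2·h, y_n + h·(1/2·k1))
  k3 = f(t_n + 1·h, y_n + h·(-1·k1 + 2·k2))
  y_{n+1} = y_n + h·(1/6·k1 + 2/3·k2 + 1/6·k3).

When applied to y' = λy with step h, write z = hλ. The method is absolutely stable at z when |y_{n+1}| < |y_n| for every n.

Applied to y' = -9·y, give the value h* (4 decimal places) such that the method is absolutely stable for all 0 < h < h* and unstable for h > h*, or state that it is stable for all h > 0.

With y'=λy (z=hλ):
  order 3, 3-stage ⇒ R(z)=1+z+z^2/2+z^3/6
  (e.g. R(-0.93)=0.36839, |R|=0.36839)

Need |R(x)|<1, x<0.
x=-0.93: |R|=0.3684
|R(-2.23)|=0.5918 |R(-2.11)|=0.4496 |R(-1.59)|=0.0041
Bisect:
  x_lo=-3.1635 |R|=2.4363  x_hi=-0.3414 |R|=0.7102
  mid=-1.75247 |R|=0.11391 →hi
  mid=-2.45800 |R|=0.91223 →hi
  mid=-2.81076 |R|=1.56159 →lo
  mid=-2.63438 |R|=1.21149 →lo
  mid=-2.54619 |R|=1.05584 →lo
  mid=-2.50210 |R|=0.98258 →hi
  mid=-2.52414 |R|=1.01884 →lo
  mid=-2.51312 |R|=1.00062 →lo
  mid=-2.50761 |R|=0.99157 →hi
  ...
  [-2.51278,-2.51260] ⇒ x*=-2.5127
Interval (-2.5127, 0).

(-2.5127,0); λ=-9 ⇒ h* = 0.2792.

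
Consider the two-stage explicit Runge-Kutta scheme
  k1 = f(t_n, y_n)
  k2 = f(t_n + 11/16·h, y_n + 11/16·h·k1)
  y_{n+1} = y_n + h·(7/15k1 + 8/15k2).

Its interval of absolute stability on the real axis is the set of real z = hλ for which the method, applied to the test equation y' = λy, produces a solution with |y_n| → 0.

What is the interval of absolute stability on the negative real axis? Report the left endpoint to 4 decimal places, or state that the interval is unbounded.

z∈(-2.7273,0).

With y'=λy (z=hλ):
  k1=λy_n ⇒ h·k1=z·y_n;  k2=λ(1+11/16z)y_n ⇒ h·k2=z(1+11/16z)y_n
  y_{n+1}/y_n = 1 + 7/15z + 8/15z(1+11/16z) = 1 + z + 11/30z²
  R(z) = 1 + z + 11/30z².

Boundary: |R(x)|=1, x<0.
x=-1.44: |R|=0.3203
R=1: x+11/30x²=0 ⇒ x=−30/11=-2.7273; min R=1−1/(4·11/30)=0.3182>−1
Confirm numerically:
  x=-1.920: |R|=0.43168 <1
  x=-1.898: |R|=0.42288 <1
  x=-1.603: |R|=0.33919 <1
  x=-3.288: |R|=1.67601 >1
  x=-3.269: |R|=1.64933 >1
  x=-3.237: |R|=1.60500 >1
Interval (-2.7273, 0).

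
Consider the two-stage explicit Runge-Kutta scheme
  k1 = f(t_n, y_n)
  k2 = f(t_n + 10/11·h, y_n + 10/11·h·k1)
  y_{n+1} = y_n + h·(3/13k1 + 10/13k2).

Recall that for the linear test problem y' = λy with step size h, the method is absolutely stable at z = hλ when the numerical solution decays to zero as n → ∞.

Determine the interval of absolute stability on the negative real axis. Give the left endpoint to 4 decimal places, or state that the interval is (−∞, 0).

z∈(-1.4300,0).

With y'=λy (z=hλ):
  k1=λy_n ⇒ h·k1=z·y_n;  k2=λ(1+10/11z)y_n ⇒ h·k2=z(1+10/11z)y_n
  y_{n+1}/y_n = 1 + 3/13z + 10/13z(1+10/11z) = 1 + z + 100/143z²
  ⇒ R(z) = 1 + z + 100/143z².

Solve |R(x)|<1 on ℝ⁻.
x=-1.53: |R|=1.1070
R=1: x+100/143x²=0 ⇒ x=−143/100=-1.4300; min R=1−1/(4·100/143)=0.6425>−1
Confirm numerically:
  x=-1.327: |R|=0.90442 <1
  x=-1.158: |R|=0.77974 <1
  x=-0.983: |R|=0.69273 <1
  x=-0.622: |R|=0.64855 <1
  x=-1.803: |R|=1.47029 >1
  x=-1.593: |R|=1.18158 >1
Interval (-1.4300, 0).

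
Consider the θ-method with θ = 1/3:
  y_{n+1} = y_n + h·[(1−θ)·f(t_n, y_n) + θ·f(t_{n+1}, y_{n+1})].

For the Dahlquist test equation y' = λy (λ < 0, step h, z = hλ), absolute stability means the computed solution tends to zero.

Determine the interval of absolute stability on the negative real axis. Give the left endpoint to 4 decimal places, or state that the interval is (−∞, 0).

(-6.0000, 0).

Set f=λy, z=hλ:
  y_{n+1} = y_n + z·[2/3·y_n + 1/3·y_{n+1}] ⇒ (1 − 1/3z)y_{n+1} = (1 + 2/3z)y_n
  R(z) = (1 + 2/3z)/(1 − 1/3z).

Boundary: |R(x)|=1, x<0.
x=-0.32: |R|=0.7108
R=−1: 1+2/3x = −1+1/3x ⇒ -1/3x=2 ⇒ x=2/(-1/3)=-6.0000
Confirm numerically:
  x=-3.786: |R|=0.67374 <1
  x=-3.708: |R|=0.65832 <1
  x=-2.655: |R|=0.40849 <1
  x=-2.561: |R|=0.38159 <1
  x=-6.551: |R|=1.05769 >1
  x=-6.286: |R|=1.03080 >1
  x=-6.197: |R|=1.02142 >1
So |R|<1 on (-6.0000, 0).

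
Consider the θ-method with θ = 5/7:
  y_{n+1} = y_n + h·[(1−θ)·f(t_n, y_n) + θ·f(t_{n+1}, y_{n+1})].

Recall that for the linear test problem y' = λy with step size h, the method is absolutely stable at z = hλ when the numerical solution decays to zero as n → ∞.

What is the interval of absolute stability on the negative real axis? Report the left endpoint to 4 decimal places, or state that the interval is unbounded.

Test eqn y'=λy, z=hλ:
  y_{n+1} = y_n + z·[2/7·y_n + 5/7·y_{n+1}] ⇒ (1 − 5/7z)y_{n+1} = (1 + 2/7z)y_n
  R(z) = (1 + 2/7z)/(1 − 5/7z).

Find x<0 with |R(x)|<1.
x=-0.91: |R|=0.4485
x=-2: |R|=0.1765
x=-10: |R|=0.2281
x=-100: |R|=0.3807
θ=5/7≥1/2 ⇒ |1+2/7x|<|1−5/7x| ∀x<0 ⇒ interval (−∞,0).

(−∞, 0) — no finite endpoint.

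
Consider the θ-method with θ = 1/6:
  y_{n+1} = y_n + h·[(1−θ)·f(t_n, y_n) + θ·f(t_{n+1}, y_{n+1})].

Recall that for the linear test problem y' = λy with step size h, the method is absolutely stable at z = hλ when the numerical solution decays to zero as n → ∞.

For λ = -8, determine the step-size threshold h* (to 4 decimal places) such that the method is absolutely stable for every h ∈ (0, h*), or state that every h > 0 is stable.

With y'=λy (z=hλ):
  y_{n+1} = y_n + z·[5/6·y_n + 1/6·y_{n+1}] ⇒ (1 − 1/6z)y_{n+1} = (1 + 5/6z)y_n
  Hence R(z) = (1 + 5/6z)/(1 − 1/6z).

Need |R(x)|<1, x<0.
x=-0.63: |R|=0.4299
R=−1: 1+5/6x = −1+1/6x ⇒ -2/3x=2 ⇒ x=2/(-2/3)=-3.0000
Confirm numerically:
  x=-2.055: |R|=0.53073 <1
  x=-1.931: |R|=0.46085 <1
  x=-1.584: |R|=0.25316 <1
  x=-1.493: |R|=0.19552 <1
  x=-3.571: |R|=1.23864 >1
  x=-3.398: |R|=1.16940 >1
So |R|<1 on (-3.0000, 0).

(-3.0000,0); λ=-8 ⇒ h* = (3)/8 = 0.3750.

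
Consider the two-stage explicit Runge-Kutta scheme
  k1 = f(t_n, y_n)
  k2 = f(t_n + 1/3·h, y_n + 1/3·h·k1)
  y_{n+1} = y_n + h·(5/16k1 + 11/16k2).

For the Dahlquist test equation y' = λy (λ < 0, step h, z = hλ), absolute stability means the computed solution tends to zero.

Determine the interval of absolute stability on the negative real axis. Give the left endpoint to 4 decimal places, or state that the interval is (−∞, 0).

With y'=λy (z=hλ):
  k1=λy_n ⇒ h·k1=z·y_n;  k2=λ(1+1/3z)y_n ⇒ h·k2=z(1+1/3z)y_n
  y_{n+1}/y_n = 1 + 5/16z + 11/16z(1+1/3z) = 1 + z + 11/48z²
  R(z) = 1 + z + 11/48z².

Boundary: |R(x)|=1, x<0.
x=-0.34: |R|=0.6865
R=1: x+11/48x²=0 ⇒ x=−48/11=-4.3636; min R=1−1/(4·11/48)=-0.0909>−1
Confirm numerically:
  x=-4.109: |R|=0.76022 <1
  x=-3.678: |R|=0.42209 <1
  x=-2.350: |R|=0.08443 <1
  x=-4.642: |R|=1.29612 >1
  x=-4.621: |R|=1.27254 >1
Interval (-4.3636, 0).

(-4.3636, 0).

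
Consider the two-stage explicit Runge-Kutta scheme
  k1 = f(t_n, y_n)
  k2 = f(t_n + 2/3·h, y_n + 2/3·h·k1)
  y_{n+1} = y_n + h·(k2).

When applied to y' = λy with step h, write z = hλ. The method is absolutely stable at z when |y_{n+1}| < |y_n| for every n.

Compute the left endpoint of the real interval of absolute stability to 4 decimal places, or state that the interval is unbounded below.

left endpoint -1.5000.

Set f=λy, z=hλ:
  k1=λy_n ⇒ h·k1=z·y_n;  k2=λ(1+2/3z)y_n ⇒ h·k2=z(1+2/3z)y_n
  y_{n+1}/y_n = 1 + z(1+2/3z) = 1 + z + 2/3z²
  R(z) = 1 + z + 2/3z².

Boundary: |R(x)|=1, x<0.
x=-1.57: |R|=1.0733
R=1: x+2/3x²=0 ⇒ x=−3/2=-1.5000; min R=1−1/(4·2/3)=0.6250>−1
Confirm numerically:
  x=-1.275: |R|=0.80875 <1
  x=-1.209: |R|=0.76545 <1
  x=-0.872: |R|=0.63492 <1
  x=-2.025: |R|=1.70875 >1
  x=-1.827: |R|=1.39829 >1
  x=-1.554: |R|=1.05594 >1
Interval (-1.5000, 0).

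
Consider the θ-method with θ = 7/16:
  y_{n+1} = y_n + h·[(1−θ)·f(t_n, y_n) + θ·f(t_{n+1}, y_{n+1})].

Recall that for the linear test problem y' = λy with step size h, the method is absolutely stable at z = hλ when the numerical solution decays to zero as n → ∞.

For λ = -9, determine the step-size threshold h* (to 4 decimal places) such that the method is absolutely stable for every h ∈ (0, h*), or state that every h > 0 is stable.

Set f=λy, z=hλ:
  y_{n+1} = y_n + z·[9/16·y_n + 7/16·y_{n+1}] ⇒ (1 − 7/16z)y_{n+1} = (1 + 9/16z)y_n
  so R(z) = (1 + 9/16z)/(1 − 7/16z).

Find x<0 with |R(x)|<1.
x=-1.22: |R|=0.2046
R=−1: 1+9/16x = −1+7/16x ⇒ -1/8x=2 ⇒ x=2/(-1/8)=-16.0000
Confirm numerically:
  x=-12.136: |R|=0.92345 <1
  x=-6.999: |R|=0.72302 <1
  x=-6.472: |R|=0.68916 <1
  x=-16.499: |R|=1.00759 >1
  x=-16.090: |R|=1.00140 >1
  x=-16.072: |R|=1.00112 >1
Stable set (-16.0000, 0).

(-16.0000,0); λ=-9 ⇒ h* = (16)/9 = 1.7778.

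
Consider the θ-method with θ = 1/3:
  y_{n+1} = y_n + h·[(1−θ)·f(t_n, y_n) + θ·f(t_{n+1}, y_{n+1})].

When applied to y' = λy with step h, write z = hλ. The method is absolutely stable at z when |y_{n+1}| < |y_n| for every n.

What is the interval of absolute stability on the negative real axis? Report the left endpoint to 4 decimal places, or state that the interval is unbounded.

Set f=λy, z=hλ:
  y_{n+1} = y_n + z·[2/3·y_n + 1/3·y_{n+1}] ⇒ (1 − 1/3z)y_{n+1} = (1 + 2/3z)y_n
  ⇒ R(z) = (1 + 2/3z)/(1 − 1/3z).

Need |R(x)|<1, x<0.
x=-1.8: |R|=0.1250
R=−1: 1+2/3x = −1+1/3x ⇒ -1/3x=2 ⇒ x=2/(-1/3)=-6.0000
Confirm numerically:
  x=-4.176: |R|=0.74582 <1
  x=-4.150: |R|=0.74126 <1
  x=-3.359: |R|=0.58468 <1
  x=-2.864: |R|=0.46521 <1
  x=-6.238: |R|=1.02576 >1
  x=-6.229: |R|=1.02481 >1
Stable set (-6.0000, 0).

(-6.0000, 0).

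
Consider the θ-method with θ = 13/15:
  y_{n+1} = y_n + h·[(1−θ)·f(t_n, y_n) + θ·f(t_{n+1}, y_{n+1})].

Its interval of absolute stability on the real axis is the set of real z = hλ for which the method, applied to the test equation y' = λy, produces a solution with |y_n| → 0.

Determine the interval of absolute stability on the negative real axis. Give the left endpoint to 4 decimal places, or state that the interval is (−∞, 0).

On y'=λy, z=hλ:
  y_{n+1} = y_n + z·[2/15·y_n + 13/15·y_{n+1}] ⇒ (1 − 13/15z)y_{n+1} = (1 + 2/15z)y_n
  ⇒ R(z) = (1 + 2/15z)/(1 − 13/15z).

Boundary: |R(x)|=1, x<0.
x=-1.79: |R|=0.2984
x=-2: |R|=0.2683
x=-10: |R|=0.0345
x=-100: |R|=0.1407
θ=13/15≥1/2 ⇒ |1+2/15x|<|1−13/15x| ∀x<0 ⇒ stable on all of ℝ⁻.

unbounded; (−∞, 0).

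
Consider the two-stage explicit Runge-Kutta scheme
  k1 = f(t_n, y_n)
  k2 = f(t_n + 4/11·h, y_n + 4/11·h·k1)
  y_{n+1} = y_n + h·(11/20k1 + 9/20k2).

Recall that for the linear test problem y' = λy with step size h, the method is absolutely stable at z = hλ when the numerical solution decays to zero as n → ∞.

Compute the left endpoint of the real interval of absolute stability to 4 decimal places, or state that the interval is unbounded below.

With y'=λy (z=hλ):
  k1=λy_n ⇒ h·k1=z·y_n;  k2=λ(1+4/11z)y_n ⇒ h·k2=z(1+4/11z)y_n
  y_{n+1}/y_n = 1 + 11/20z + 9/20z(1+4/11z) = 1 + z + 9/55z²
  so R(z) = 1 + z + 9/55z².

Find x<0 with |R(x)|<1.
x=-1.32: |R|=0.0349
R=1: x+9/55x²=0 ⇒ x=−55/9=-6.1111; min R=1−1/(4·9/55)=-0.5278>−1
Confirm numerically:
  x=-5.142: |R|=0.18457 <1
  x=-5.003: |R|=0.09282 <1
  x=-4.874: |R|=0.01333 <1
  x=-6.510: |R|=1.42493 >1
  x=-6.204: |R|=1.09430 >1
Stable set (-6.1111, 0).

left endpoint -6.1111.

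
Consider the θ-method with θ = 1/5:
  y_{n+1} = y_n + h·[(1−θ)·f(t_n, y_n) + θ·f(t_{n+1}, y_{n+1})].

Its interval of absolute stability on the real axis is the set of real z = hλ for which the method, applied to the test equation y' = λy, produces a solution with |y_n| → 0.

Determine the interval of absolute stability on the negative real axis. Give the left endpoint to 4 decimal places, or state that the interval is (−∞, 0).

On y'=λy, z=hλ:
  y_{n+1} = y_n + z·[4/5·y_n + 1/5·y_{n+1}] ⇒ (1 − 1/5z)y_{n+1} = (1 + 4/5z)y_n
  Hence R(z) = (1 + 4/5z)/(1 − 1/5z).

Boundary: |R(x)|=1, x<0.
x=-1.4: |R|=0.0937
R=−1: 1+4/5x = −1+1/5x ⇒ -3/5x=2 ⇒ x=2/(-3/5)=-3.3333
Confirm numerically:
  x=-3.025: |R|=0.88474 <1
  x=-2.106: |R|=0.48185 <1
  x=-2.049: |R|=0.45340 <1
  x=-3.809: |R|=1.16199 >1
  x=-3.388: |R|=1.01955 >1
Stable set (-3.3333, 0).

(-3.3333, 0).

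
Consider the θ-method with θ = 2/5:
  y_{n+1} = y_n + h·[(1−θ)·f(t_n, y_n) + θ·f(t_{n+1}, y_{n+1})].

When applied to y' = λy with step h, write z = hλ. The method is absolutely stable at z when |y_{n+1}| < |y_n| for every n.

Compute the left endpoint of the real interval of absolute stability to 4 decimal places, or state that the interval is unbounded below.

left endpoint -10.0000.

Test eqn y'=λy, z=hλ:
  y_{n+1} = y_n + z·[3/5·y_n + 2/5·y_{n+1}] ⇒ (1 − 2/5z)y_{n+1} = (1 + 3/5z)y_n
  ⇒ R(z) = (1 + 3/5z)/(1 − 2/5z).

Solve |R(x)|<1 on ℝ⁻.
x=-1.39: |R|=0.1067
R=−1: 1+3/5x = −1+2/5x ⇒ -1/5x=2 ⇒ x=2/(-1/5)=-10.0000
Confirm numerically:
  x=-8.720: |R|=0.94296 <1
  x=-7.641: |R|=0.88369 <1
  x=-7.261: |R|=0.85970 <1
  x=-10.287: |R|=1.01122 >1
  x=-10.097: |R|=1.00385 >1
Stable set (-10.0000, 0).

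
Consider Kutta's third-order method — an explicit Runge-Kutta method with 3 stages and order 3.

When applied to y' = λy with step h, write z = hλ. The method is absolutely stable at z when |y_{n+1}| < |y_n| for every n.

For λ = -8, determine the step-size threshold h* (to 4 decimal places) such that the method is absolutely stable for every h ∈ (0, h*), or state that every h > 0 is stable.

On y'=λy, z=hλ:
  order 3, 3-stage ⇒ R(z)=1+z+z^2/2+z^3/6
  (e.g. R(-1.75)=-0.11198, |R|=0.11198)

Boundary: |R(x)|=1, x<0.
x=-1.75: |R|=0.1120
|R(-2.55)|=1.0623 |R(-1.85)|=0.1940 |R(-1.73)|=0.0965
Bisect:
  x_lo=-2.9439 |R|=1.8629  x_hi=-0.2595 |R|=0.7712
  mid=-1.60173 |R|=0.00384 →hi
  mid=-2.27282 |R|=0.64675 →hi
  mid=-2.60836 |R|=1.16428 →lo
  mid=-2.44059 |R|=0.88524 →hi
  mid=-2.52448 |R|=1.01939 →lo
  mid=-2.48253 |R|=0.95101 →hi
  mid=-2.50351 |R|=0.98487 →hi
  mid=-2.51399 |R|=1.00205 →lo
  ...
  [-2.51285,-2.51268] ⇒ x*=-2.5127
Interval (-2.5127, 0).

(-2.5127,0); λ=-8 ⇒ h* = 0.3141.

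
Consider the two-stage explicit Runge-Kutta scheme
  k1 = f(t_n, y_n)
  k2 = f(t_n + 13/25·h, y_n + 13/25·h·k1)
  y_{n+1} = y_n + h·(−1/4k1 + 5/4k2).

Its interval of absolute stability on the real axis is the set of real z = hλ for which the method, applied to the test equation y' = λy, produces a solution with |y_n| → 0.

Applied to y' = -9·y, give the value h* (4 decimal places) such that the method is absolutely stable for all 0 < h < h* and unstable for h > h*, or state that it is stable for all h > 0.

Set f=λy, z=hλ:
  k1=λy_n ⇒ h·k1=z·y_n;  k2=λ(1+13/25z)y_n ⇒ h·k2=z(1+13/25z)y_n
  y_{n+1}/y_n = 1 − 1/4z + 5/4z(1+13/25z) = 1 + z + 13/20z²
  so R(z) = 1 + z + 13/20z².

Solve |R(x)|<1 on ℝ⁻.
x=-0.66: |R|=0.6231
R=1: x+13/20x²=0 ⇒ x=−20/13=-1.5385; min R=1−1/(4·13/20)=0.6154>−1
Confirm numerically:
  x=-0.999: |R|=0.64970 <1
  x=-0.975: |R|=0.64291 <1
  x=-0.876: |R|=0.62279 <1
  x=-0.781: |R|=0.61547 <1
  x=-2.128: |R|=1.81545 >1
  x=-1.914: |R|=1.46721 >1
Interval (-1.5385, 0).

(-1.5385,0); λ=-9 ⇒ h* = (20/13)/9 = 0.1709.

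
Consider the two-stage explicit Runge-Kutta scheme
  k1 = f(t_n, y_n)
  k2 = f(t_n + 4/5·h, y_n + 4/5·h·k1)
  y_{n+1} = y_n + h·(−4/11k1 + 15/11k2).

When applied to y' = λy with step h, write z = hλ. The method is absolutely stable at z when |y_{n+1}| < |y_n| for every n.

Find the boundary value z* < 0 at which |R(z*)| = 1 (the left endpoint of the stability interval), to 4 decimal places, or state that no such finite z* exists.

z* = -0.9167.

Set f=λy, z=hλ:
  k1=λy_n ⇒ h·k1=z·y_n;  k2=λ(1+4/5z)y_n ⇒ h·k2=z(1+4/5z)y_n
  y_{n+1}/y_n = 1 − 4/11z + 15/11z(1+4/5z) = 1 + z + 12/11z²
  Hence R(z) = 1 + z + 12/11z².

Boundary: |R(x)|=1, x<0.
x=-1.74: |R|=2.5628
R=1: x+12/11x²=0 ⇒ x=−11/12=-0.9167; min R=1−1/(4·12/11)=0.7708>−1
Confirm numerically:
  x=-0.665: |R|=0.81743 <1
  x=-0.582: |R|=0.78752 <1
  x=-0.547: |R|=0.77941 <1
  x=-1.372: |R|=1.68151 >1
  x=-0.941: |R|=1.02498 >1
Interval (-0.9167, 0).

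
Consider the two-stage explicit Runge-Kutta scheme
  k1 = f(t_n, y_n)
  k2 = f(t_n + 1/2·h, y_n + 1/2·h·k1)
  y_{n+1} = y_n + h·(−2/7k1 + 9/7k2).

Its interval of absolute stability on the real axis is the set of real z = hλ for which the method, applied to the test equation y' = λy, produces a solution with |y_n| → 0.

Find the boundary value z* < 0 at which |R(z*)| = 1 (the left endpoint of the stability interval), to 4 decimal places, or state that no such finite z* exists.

left endpoint -1.5556.

Test eqn y'=λy, z=hλ:
  k1=λy_n ⇒ h·k1=z·y_n;  k2=λ(1+1/2z)y_n ⇒ h·k2=z(1+1/2z)y_n
  y_{n+1}/y_n = 1 − 2/7z + 9/7z(1+1/2z) = 1 + z + 9/14z²
  R(z) = 1 + z + 9/14z².

Boundary: |R(x)|=1, x<0.
x=-1.65: |R|=1.1002
R=1: x+9/14x²=0 ⇒ x=−14/9=-1.5556; min R=1−1/(4·9/14)=0.6111>−1
Confirm numerically:
  x=-1.522: |R|=0.96717 <1
  x=-0.995: |R|=0.64144 <1
  x=-0.839: |R|=0.61352 <1
  x=-0.720: |R|=0.61326 <1
  x=-2.006: |R|=1.58088 >1
  x=-1.666: |R|=1.11829 >1
Stable set (-1.5556, 0).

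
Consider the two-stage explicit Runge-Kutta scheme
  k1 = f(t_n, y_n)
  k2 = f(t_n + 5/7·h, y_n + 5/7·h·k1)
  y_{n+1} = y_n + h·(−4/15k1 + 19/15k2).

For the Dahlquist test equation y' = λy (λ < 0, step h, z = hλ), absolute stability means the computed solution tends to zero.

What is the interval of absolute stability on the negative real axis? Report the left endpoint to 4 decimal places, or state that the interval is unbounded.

On y'=λy, z=hλ:
  k1=λy_n ⇒ h·k1=z·y_n;  k2=λ(1+5/7z)y_n ⇒ h·k2=z(1+5/7z)y_n
  y_{n+1}/y_n = 1 − 4/15z + 19/15z(1+5/7z) = 1 + z + 19/21z²
  so R(z) = 1 + z + 19/21z².

Boundary: |R(x)|=1, x<0.
x=-1.39: |R|=1.3581
R=1: x+19/21x²=0 ⇒ x=−21/19=-1.1053; min R=1−1/(4·19/21)=0.7237>−1
Confirm numerically:
  x=-0.678: |R|=0.73790 <1
  x=-0.596: |R|=0.72539 <1
  x=-0.579: |R|=0.72431 <1
  x=-1.361: |R|=1.31491 >1
  x=-1.258: |R|=1.17384 >1
Stable set (-1.1053, 0).

z∈(-1.1053,0).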